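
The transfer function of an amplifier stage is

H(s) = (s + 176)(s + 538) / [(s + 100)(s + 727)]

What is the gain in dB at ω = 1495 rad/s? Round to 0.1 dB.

-0.4 dB

At s = jω = j1495:
zero (s+176): 176 + j1495 → |·| = √(176²+1495²) = √2266001 ≈ 1505.3, ∠ = arctan(1495/176) ≈ 83.29°
zero (s+538): 538 + j1495 → |·| = √(538²+1495²) = √2524469 ≈ 1588.9, ∠ = arctan(1495/538) ≈ 70.21°
pole (s+100): 100 + j1495 → |·| = √(100²+1495²) = √2245025 ≈ 1498.3, ∠ = arctan(1495/100) ≈ 86.17°
pole (s+727): 727 + j1495 → |·| = √(727²+1495²) = √2763554 ≈ 1662.4, ∠ = arctan(1495/727) ≈ 64.07°
|H| = 1 · 2.3918e+06 / 2.4908e+06 ≈ 0.96025
Gain = 20 log₁₀(0.96025) ≈ -0.35 dB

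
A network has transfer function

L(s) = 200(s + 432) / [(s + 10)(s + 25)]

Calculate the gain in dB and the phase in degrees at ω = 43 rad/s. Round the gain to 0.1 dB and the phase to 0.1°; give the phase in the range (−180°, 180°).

At s = jω = j43:
zero (s+432): 432 + j43 → |·| = √(432²+43²) = √188473 ≈ 434.13, ∠ = arctan(43/432) ≈ 5.68°
pole (s+10): 10 + j43 → |·| = √(10²+43²) = √1949 ≈ 44.147, ∠ = arctan(43/10) ≈ 76.91°
pole (s+25): 25 + j43 → |·| = √(25²+43²) = √2474 ≈ 49.739, ∠ = arctan(43/25) ≈ 59.83°
|L| = 200 · 434.13 / 2195.8 ≈ 39.542
Gain = 20 log₁₀(39.542) ≈ 31.94 dB
∠L = 5.68° − 136.74° = -131.06°

31.9 dB, -131.1°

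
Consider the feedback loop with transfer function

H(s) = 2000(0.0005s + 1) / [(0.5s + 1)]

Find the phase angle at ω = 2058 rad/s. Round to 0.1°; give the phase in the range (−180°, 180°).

-44.1°

At ω = 2058 rad/s:
zero (1 + j2058·0.0005) = 1 + j1.029 → |·| ≈ 1.4349, ∠ ≈ 45.82°
pole (1 + j2058·0.5) = 1 + j1029 → |·| ≈ 1029, ∠ ≈ 89.94°
∠H = (45.82°) − (89.94°) = -44.12°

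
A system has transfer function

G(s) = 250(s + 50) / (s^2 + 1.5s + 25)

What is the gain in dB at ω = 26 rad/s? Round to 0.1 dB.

26.7 dB

At s = jω = j26:
zero (s+50): 50 + j26 → |·| = √(50²+26²) = √3176 ≈ 56.356, ∠ = arctan(26/50) ≈ 27.47°
quadratic: (j26)² + 1.5·j26 + 25 = -651 + j39 → |·| ≈ 652.17, ∠ ≈ 176.57°
|G| = 250 · 56.356 / 652.17 ≈ 21.603
Gain = 20 log₁₀(21.603) ≈ 26.69 dB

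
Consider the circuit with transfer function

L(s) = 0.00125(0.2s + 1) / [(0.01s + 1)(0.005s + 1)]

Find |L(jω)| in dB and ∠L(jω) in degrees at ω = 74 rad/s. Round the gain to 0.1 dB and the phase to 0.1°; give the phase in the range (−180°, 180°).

-37.1 dB, 29.3°

At ω = 74 rad/s:
zero (1 + j74·0.2) = 1 + j14.8 → |·| ≈ 14.834, ∠ ≈ 86.13°
pole (1 + j74·0.01) = 1 + j0.74 → |·| ≈ 1.244, ∠ ≈ 36.50°
pole (1 + j74·0.005) = 1 + j0.37 → |·| ≈ 1.0663, ∠ ≈ 20.30°
|L| = 0.00125 · 14.834 / (1.244 · 1.0663) ≈ 0.013979
Gain = 20 log₁₀(0.013979) ≈ -37.09 dB
∠L = (86.13°) − (36.50° + 20.30°) = 29.33°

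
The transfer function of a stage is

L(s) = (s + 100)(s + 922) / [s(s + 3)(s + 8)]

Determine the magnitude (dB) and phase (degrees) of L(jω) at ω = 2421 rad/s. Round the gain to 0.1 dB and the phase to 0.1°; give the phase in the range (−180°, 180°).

-67.1 dB, -113.0°

At s = jω = j2421:
zero (s+100): 100 + j2421 → |·| = √(100²+2421²) = √5871241 ≈ 2423.1, ∠ = arctan(2421/100) ≈ 87.63°
zero (s+922): 922 + j2421 → |·| = √(922²+2421²) = √6711325 ≈ 2590.6, ∠ = arctan(2421/922) ≈ 69.15°
pole (s+3): 3 + j2421 → |·| = √(3²+2421²) = √5861250 ≈ 2421, ∠ = arctan(2421/3) ≈ 89.93°
pole (s+8): 8 + j2421 → |·| = √(8²+2421²) = √5861305 ≈ 2421, ∠ = arctan(2421/8) ≈ 89.81°
pole at origin: |s| = 2421, ∠ = 90.00° (in denominator)
|L| = 1 · 6.2773e+06 / 1.419e+10 ≈ 0.00044237
Gain = 20 log₁₀(0.00044237) ≈ -67.08 dB
∠L = 156.78° − 269.74° = -112.96°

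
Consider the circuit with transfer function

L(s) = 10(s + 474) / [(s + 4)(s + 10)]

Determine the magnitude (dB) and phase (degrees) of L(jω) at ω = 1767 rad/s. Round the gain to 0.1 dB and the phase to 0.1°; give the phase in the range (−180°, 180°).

At s = jω = j1767:
zero (s+474): 474 + j1767 → |·| = √(474²+1767²) = √3346965 ≈ 1829.5, ∠ = arctan(1767/474) ≈ 74.98°
pole (s+4): 4 + j1767 → |·| = √(4²+1767²) = √3122305 ≈ 1767, ∠ = arctan(1767/4) ≈ 89.87°
pole (s+10): 10 + j1767 → |·| = √(10²+1767²) = √3122389 ≈ 1767, ∠ = arctan(1767/10) ≈ 89.68°
|L| = 10 · 1829.5 / 3.1223e+06 ≈ 0.0058595
Gain = 20 log₁₀(0.0058595) ≈ -44.64 dB
∠L = 74.98° − 179.55° = -104.57°

-44.6 dB, -104.6°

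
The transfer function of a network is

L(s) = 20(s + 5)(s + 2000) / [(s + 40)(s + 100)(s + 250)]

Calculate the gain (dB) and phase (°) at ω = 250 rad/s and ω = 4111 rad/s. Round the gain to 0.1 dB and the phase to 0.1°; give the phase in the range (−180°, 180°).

At s = jω = j250:
zero (s+5): 5 + j250 → |·| = √(5²+250²) = √62525 ≈ 250.05, ∠ = arctan(250/5) ≈ 88.85°
zero (s+2000): 2000 + j250 → |·| = √(2000²+250²) = √4062500 ≈ 2015.6, ∠ = arctan(250/2000) ≈ 7.13°
pole (s+40): 40 + j250 → |·| = √(40²+250²) = √64100 ≈ 253.18, ∠ = arctan(250/40) ≈ 80.91°
pole (s+100): 100 + j250 → |·| = √(100²+250²) = √72500 ≈ 269.26, ∠ = arctan(250/100) ≈ 68.20°
pole (s+250): 250 + j250 → |·| = √(250²+250²) = √125000 ≈ 353.55, ∠ = arctan(250/250) ≈ 45.00°
|L| = 20 · 5.04e+05 / 2.4102e+07 ≈ 0.41822
Gain = 20 log₁₀(0.41822) ≈ -7.57 dB
∠L = 95.98° − 194.11° = -98.13°

At s = jω = j4111:
zero (s+5): 5 + j4111 → |·| = √(5²+4111²) = √16900346 ≈ 4111, ∠ = arctan(4111/5) ≈ 89.93°
zero (s+2000): 2000 + j4111 → |·| = √(2000²+4111²) = √20900321 ≈ 4571.7, ∠ = arctan(4111/2000) ≈ 64.06°
pole (s+40): 40 + j4111 → |·| = √(40²+4111²) = √16901921 ≈ 4111.2, ∠ = arctan(4111/40) ≈ 89.44°
pole (s+100): 100 + j4111 → |·| = √(100²+4111²) = √16910321 ≈ 4112.2, ∠ = arctan(4111/100) ≈ 88.61°
pole (s+250): 250 + j4111 → |·| = √(250²+4111²) = √16962821 ≈ 4118.6, ∠ = arctan(4111/250) ≈ 86.52°
|L| = 20 · 1.8794e+07 / 6.9629e+10 ≈ 0.0053983
Gain = 20 log₁₀(0.0053983) ≈ -45.35 dB
∠L = 153.99° − 264.57° = -110.58°

ω = 250: -7.6 dB, -98.1°; ω = 4111: -45.4 dB, -110.6°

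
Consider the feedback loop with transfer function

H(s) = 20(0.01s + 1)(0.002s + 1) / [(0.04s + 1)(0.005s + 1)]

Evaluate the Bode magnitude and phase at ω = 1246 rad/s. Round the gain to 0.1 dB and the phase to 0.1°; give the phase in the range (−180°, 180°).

At ω = 1246 rad/s:
zero (1 + j1246·0.01) = 1 + j12.46 → |·| ≈ 12.5, ∠ ≈ 85.41°
zero (1 + j1246·0.002) = 1 + j2.492 → |·| ≈ 2.6852, ∠ ≈ 68.14°
pole (1 + j1246·0.04) = 1 + j49.84 → |·| ≈ 49.85, ∠ ≈ 88.85°
pole (1 + j1246·0.005) = 1 + j6.23 → |·| ≈ 6.3097, ∠ ≈ 80.88°
|H| = 20 · 12.5 · 2.6852 / (49.85 · 6.3097) ≈ 2.1342
Gain = 20 log₁₀(2.1342) ≈ 6.58 dB
∠H = (85.41° + 68.14°) − (88.85° + 80.88°) = -16.18°

6.6 dB, -16.2°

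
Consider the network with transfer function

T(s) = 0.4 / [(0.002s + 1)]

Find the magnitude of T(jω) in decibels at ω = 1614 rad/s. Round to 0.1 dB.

At ω = 1614 rad/s:
pole (1 + j1614·0.002) = 1 + j3.228 → |·| ≈ 3.3793, ∠ ≈ 72.79°
|T| = 0.4 · 1 / (3.3793) ≈ 0.11837
Gain = 20 log₁₀(0.11837) ≈ -18.54 dB

-18.5 dB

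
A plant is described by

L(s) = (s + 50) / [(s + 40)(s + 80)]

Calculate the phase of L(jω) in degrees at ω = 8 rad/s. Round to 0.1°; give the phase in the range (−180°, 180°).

-7.9°

At s = jω = j8:
zero (s+50): 50 + j8 → |·| = √(50²+8²) = √2564 ≈ 50.636, ∠ = arctan(8/50) ≈ 9.09°
pole (s+40): 40 + j8 → |·| = √(40²+8²) = √1664 ≈ 40.792, ∠ = arctan(8/40) ≈ 11.31°
pole (s+80): 80 + j8 → |·| = √(80²+8²) = √6464 ≈ 80.399, ∠ = arctan(8/80) ≈ 5.71°
∠L = 9.09° − 17.02° = -7.93°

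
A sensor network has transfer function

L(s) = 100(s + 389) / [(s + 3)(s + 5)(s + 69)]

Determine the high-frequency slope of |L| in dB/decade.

-40 dB/decade

Each pole contributes −20 dB/decade at high frequency; each zero contributes +20 dB/decade.
Net: 1 zero(s) − 3 pole(s) → -40 dB/decade.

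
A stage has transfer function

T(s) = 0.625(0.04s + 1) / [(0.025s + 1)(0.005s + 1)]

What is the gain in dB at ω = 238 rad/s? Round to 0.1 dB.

At ω = 238 rad/s:
zero (1 + j238·0.04) = 1 + j9.52 → |·| ≈ 9.5724, ∠ ≈ 84.00°
pole (1 + j238·0.025) = 1 + j5.95 → |·| ≈ 6.0334, ∠ ≈ 80.46°
pole (1 + j238·0.005) = 1 + j1.19 → |·| ≈ 1.5544, ∠ ≈ 49.96°
|T| = 0.625 · 9.5724 / (6.0334 · 1.5544) ≈ 0.63793
Gain = 20 log₁₀(0.63793) ≈ -3.90 dB

-3.9 dB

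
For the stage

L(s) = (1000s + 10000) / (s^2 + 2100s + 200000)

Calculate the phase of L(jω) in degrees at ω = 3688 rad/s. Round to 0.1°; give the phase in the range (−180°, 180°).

Substitute s = j3688:
Numerator: 1000(j3688) + 10000 = 10000 + j3688000
Denominator: (j3688)^2 + 2100(j3688) + 200000 = -13401344 + j7744800
|N| = √(10000² + 3688000²) ≈ 3.688e+06, ∠N ≈ 89.84°
|D| = √(13401344² + 7744800²) ≈ 1.5478e+07, ∠D ≈ 149.98°
∠L = 89.84° − 149.98° = -60.14°

-60.1°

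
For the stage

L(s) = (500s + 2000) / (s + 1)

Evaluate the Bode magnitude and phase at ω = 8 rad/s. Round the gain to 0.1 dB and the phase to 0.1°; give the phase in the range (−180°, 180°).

Substitute s = j8:
Numerator: 500(j8) + 2000 = 2000 + j4000
Denominator: (j8) + 1 = 1 + j8
|N| = √(2000² + 4000²) ≈ 4472.1, ∠N ≈ 63.43°
|D| = √(1² + 8²) ≈ 8.0623, ∠D ≈ 82.87°
|L| = 4472.1 / 8.0623 ≈ 554.69
Gain = 20 log₁₀(554.69) ≈ 54.88 dB
∠L = 63.43° − 82.87° = -19.44°

54.9 dB, -19.4°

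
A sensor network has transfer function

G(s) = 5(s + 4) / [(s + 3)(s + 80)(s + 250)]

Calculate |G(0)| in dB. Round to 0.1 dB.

G(0) = 5·4 / (3·80·250) ≈ 0.00033333
20 log₁₀(0.00033333) ≈ -69.54 dB

-69.5 dB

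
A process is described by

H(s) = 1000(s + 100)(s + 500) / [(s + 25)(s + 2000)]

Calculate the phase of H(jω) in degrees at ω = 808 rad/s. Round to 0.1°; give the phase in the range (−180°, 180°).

At s = jω = j808:
zero (s+100): 100 + j808 → |·| = √(100²+808²) = √662864 ≈ 814.16, ∠ = arctan(808/100) ≈ 82.94°
zero (s+500): 500 + j808 → |·| = √(500²+808²) = √902864 ≈ 950.19, ∠ = arctan(808/500) ≈ 58.25°
pole (s+25): 25 + j808 → |·| = √(25²+808²) = √653489 ≈ 808.39, ∠ = arctan(808/25) ≈ 88.23°
pole (s+2000): 2000 + j808 → |·| = √(2000²+808²) = √4652864 ≈ 2157, ∠ = arctan(808/2000) ≈ 22.00°
∠H = 141.19° − 110.23° = 30.96°

31.0°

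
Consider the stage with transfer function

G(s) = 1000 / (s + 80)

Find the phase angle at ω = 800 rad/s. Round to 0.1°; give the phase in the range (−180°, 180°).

-84.3°

At s = jω = j800:
pole (s+80): 80 + j800 → |·| = √(80²+800²) = √646400 ≈ 803.99, ∠ = arctan(800/80) ≈ 84.29°
∠G = 0.00° − 84.29° = -84.29°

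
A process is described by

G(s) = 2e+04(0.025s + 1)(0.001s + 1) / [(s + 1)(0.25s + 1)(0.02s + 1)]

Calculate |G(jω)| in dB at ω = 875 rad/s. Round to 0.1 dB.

-15.2 dB

At ω = 875 rad/s:
zero (1 + j875·0.025) = 1 + j21.875 → |·| ≈ 21.898, ∠ ≈ 87.38°
zero (1 + j875·0.001) = 1 + j0.875 → |·| ≈ 1.3288, ∠ ≈ 41.19°
pole (1 + j875·1) = 1 + j875 → |·| ≈ 875, ∠ ≈ 89.93°
pole (1 + j875·0.25) = 1 + j218.75 → |·| ≈ 218.75, ∠ ≈ 89.74°
pole (1 + j875·0.02) = 1 + j17.5 → |·| ≈ 17.529, ∠ ≈ 86.73°
|G| = 2e+04 · 21.898 · 1.3288 / (875 · 218.75 · 17.529) ≈ 0.17345
Gain = 20 log₁₀(0.17345) ≈ -15.22 dB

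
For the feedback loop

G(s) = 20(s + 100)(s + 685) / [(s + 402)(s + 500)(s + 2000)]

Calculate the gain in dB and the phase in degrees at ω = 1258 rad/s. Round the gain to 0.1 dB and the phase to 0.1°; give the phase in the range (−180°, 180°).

At s = jω = j1258:
zero (s+100): 100 + j1258 → |·| = √(100²+1258²) = √1592564 ≈ 1262, ∠ = arctan(1258/100) ≈ 85.46°
zero (s+685): 685 + j1258 → |·| = √(685²+1258²) = √2051789 ≈ 1432.4, ∠ = arctan(1258/685) ≈ 61.43°
pole (s+402): 402 + j1258 → |·| = √(402²+1258²) = √1744168 ≈ 1320.7, ∠ = arctan(1258/402) ≈ 72.28°
pole (s+500): 500 + j1258 → |·| = √(500²+1258²) = √1832564 ≈ 1353.7, ∠ = arctan(1258/500) ≈ 68.32°
pole (s+2000): 2000 + j1258 → |·| = √(2000²+1258²) = √5582564 ≈ 2362.7, ∠ = arctan(1258/2000) ≈ 32.17°
|G| = 20 · 1.8077e+06 / 4.2241e+09 ≈ 0.008559
Gain = 20 log₁₀(0.008559) ≈ -41.35 dB
∠G = 146.89° − 172.77° = -25.88°

-41.4 dB, -25.9°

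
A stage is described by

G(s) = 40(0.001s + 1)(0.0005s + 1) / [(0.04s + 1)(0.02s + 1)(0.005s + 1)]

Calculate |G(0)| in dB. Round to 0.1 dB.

32.0 dB

G(0) = 40 · 1 / 1 = 40
20 log₁₀(40) ≈ 32.04 dB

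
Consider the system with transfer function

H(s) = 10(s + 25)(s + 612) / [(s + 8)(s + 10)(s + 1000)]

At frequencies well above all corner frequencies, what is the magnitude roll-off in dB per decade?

-20 dB/decade

Each pole contributes −20 dB/decade at high frequency; each zero contributes +20 dB/decade.
Net: 2 zero(s) − 3 pole(s) → -20 dB/decade.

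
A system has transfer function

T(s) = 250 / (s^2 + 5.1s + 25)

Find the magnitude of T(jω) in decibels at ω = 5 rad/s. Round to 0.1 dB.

At s = jω = j5:
quadratic: (j5)² + 5.1·j5 + 25 = 0 + j25.5 → |·| ≈ 25.5, ∠ ≈ 90.00°
|T| = 250 / 25.5 ≈ 9.8039
Gain = 20 log₁₀(9.8039) ≈ 19.83 dB

19.8 dB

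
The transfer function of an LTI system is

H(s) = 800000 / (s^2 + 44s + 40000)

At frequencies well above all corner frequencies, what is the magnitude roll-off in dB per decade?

Each pole contributes −20 dB/decade at high frequency; each zero contributes +20 dB/decade.
Net: 0 zero(s) − 2 pole(s) → -40 dB/decade.

-40 dB/decade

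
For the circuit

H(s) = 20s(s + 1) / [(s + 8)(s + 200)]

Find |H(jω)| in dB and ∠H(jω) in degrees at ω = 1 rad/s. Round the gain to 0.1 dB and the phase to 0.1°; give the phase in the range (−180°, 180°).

At s = jω = j1:
zero (s+1): 1 + j1 → |·| = √(1²+1²) = √2 ≈ 1.4142, ∠ = arctan(1/1) ≈ 45.00°
zero at origin: s = j1 → |·| = 1, ∠ = 90.00°
pole (s+8): 8 + j1 → |·| = √(8²+1²) = √65 ≈ 8.0623, ∠ = arctan(1/8) ≈ 7.13°
pole (s+200): 200 + j1 → |·| = √(200²+1²) = √40001 ≈ 200, ∠ = arctan(1/200) ≈ 0.29°
|H| = 20 · 1.4142 / 1612.5 ≈ 0.01754
Gain = 20 log₁₀(0.01754) ≈ -35.12 dB
∠H = 135.00° − 7.42° = 127.58°

-35.1 dB, 127.6°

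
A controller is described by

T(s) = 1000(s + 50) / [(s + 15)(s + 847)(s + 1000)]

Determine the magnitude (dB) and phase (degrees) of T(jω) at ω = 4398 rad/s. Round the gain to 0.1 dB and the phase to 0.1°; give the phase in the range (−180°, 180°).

At s = jω = j4398:
zero (s+50): 50 + j4398 → |·| = √(50²+4398²) = √19344904 ≈ 4398.3, ∠ = arctan(4398/50) ≈ 89.35°
pole (s+15): 15 + j4398 → |·| = √(15²+4398²) = √19342629 ≈ 4398, ∠ = arctan(4398/15) ≈ 89.80°
pole (s+847): 847 + j4398 → |·| = √(847²+4398²) = √20059813 ≈ 4478.8, ∠ = arctan(4398/847) ≈ 79.10°
pole (s+1000): 1000 + j4398 → |·| = √(1000²+4398²) = √20342404 ≈ 4510.3, ∠ = arctan(4398/1000) ≈ 77.19°
|T| = 1000 · 4398.3 / 8.8843e+10 ≈ 4.9506e-05
Gain = 20 log₁₀(4.9506e-05) ≈ -86.11 dB
∠T = 89.35° − 246.09° = -156.74°

-86.1 dB, -156.7°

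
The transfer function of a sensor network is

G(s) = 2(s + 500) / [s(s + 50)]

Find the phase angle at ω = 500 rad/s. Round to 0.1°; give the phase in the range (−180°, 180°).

-129.3°

At s = jω = j500:
zero (s+500): 500 + j500 → |·| = √(500²+500²) = √500000 ≈ 707.11, ∠ = arctan(500/500) ≈ 45.00°
pole (s+50): 50 + j500 → |·| = √(50²+500²) = √252500 ≈ 502.49, ∠ = arctan(500/50) ≈ 84.29°
pole at origin: |s| = 500, ∠ = 90.00° (in denominator)
∠G = 45.00° − 174.29° = -129.29°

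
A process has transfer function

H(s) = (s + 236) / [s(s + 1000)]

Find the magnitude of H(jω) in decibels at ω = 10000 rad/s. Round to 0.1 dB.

At s = jω = j10000:
zero (s+236): 236 + j10000 → |·| = √(236²+10000²) = √100055696 ≈ 10003, ∠ = arctan(10000/236) ≈ 88.65°
pole (s+1000): 1000 + j10000 → |·| = √(1000²+10000²) = √101000000 ≈ 10050, ∠ = arctan(10000/1000) ≈ 84.29°
pole at origin: |s| = 10000, ∠ = 90.00° (in denominator)
|H| = 1 · 10003 / 1.005e+08 ≈ 9.9532e-05
Gain = 20 log₁₀(9.9532e-05) ≈ -80.04 dB

-80.0 dB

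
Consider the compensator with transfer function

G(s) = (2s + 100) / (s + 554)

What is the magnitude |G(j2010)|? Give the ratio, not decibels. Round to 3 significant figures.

1.93

Substitute s = j2010:
Numerator: 2(j2010) + 100 = 100 + j4020
Denominator: (j2010) + 554 = 554 + j2010
|N| = √(100² + 4020²) ≈ 4021.2, ∠N ≈ 88.58°
|D| = √(554² + 2010²) ≈ 2084.9, ∠D ≈ 74.59°
|G| = 4021.2 / 2084.9 ≈ 1.9287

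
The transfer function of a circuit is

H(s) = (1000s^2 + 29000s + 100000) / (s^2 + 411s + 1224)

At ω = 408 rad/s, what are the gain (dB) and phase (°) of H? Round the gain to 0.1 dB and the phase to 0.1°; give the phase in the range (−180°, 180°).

57.0 dB, 41.4°

Substitute s = j408:
Numerator: 1000(j408)^2 + 29000(j408) + 100000 = -166364000 + j11832000
Denominator: (j408)^2 + 411(j408) + 1224 = -165240 + j167688
|N| = √(166364000² + 11832000²) ≈ 1.6678e+08, ∠N ≈ 175.93°
|D| = √(165240² + 167688²) ≈ 2.3542e+05, ∠D ≈ 134.58°
|H| = 1.6678e+08 / 2.3542e+05 ≈ 708.44
Gain = 20 log₁₀(708.44) ≈ 57.01 dB
∠H = 175.93° − 134.58° = 41.35°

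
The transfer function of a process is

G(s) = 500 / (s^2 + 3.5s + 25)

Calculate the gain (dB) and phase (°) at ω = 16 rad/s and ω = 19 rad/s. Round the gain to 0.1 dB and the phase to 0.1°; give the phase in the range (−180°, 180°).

At s = jω = j16:
quadratic: (j16)² + 3.5·j16 + 25 = -231 + j56 → |·| ≈ 237.69, ∠ ≈ 166.37°
|G| = 500 / 237.69 ≈ 2.1036
Gain = 20 log₁₀(2.1036) ≈ 6.46 dB
∠G = 0.00° − 166.37° = -166.37°

At s = jω = j19:
quadratic: (j19)² + 3.5·j19 + 25 = -336 + j66.5 → |·| ≈ 342.52, ∠ ≈ 168.80°
|G| = 500 / 342.52 ≈ 1.4598
Gain = 20 log₁₀(1.4598) ≈ 3.29 dB
∠G = 0.00° − 168.80° = -168.80°

ω = 16: 6.5 dB, -166.4°; ω = 19: 3.3 dB, -168.8°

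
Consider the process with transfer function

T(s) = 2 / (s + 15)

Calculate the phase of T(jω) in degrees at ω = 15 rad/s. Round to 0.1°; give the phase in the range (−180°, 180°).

-45.0°

At s = jω = j15:
pole (s+15): 15 + j15 → |·| = √(15²+15²) = √450 ≈ 21.213, ∠ = arctan(15/15) ≈ 45.00°
∠T = 0.00° − 45.00° = -45.00°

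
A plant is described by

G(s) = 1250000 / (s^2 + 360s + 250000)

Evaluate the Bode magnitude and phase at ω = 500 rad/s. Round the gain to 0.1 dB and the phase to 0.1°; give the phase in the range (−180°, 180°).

16.8 dB, -90.0°

At s = jω = j500:
quadratic: (j500)² + 360·j500 + 250000 = 0 + j180000 → |·| ≈ 1.8e+05, ∠ ≈ 90.00°
|G| = 1250000 / 1.8e+05 ≈ 6.9444
Gain = 20 log₁₀(6.9444) ≈ 16.83 dB
∠G = 0.00° − 90.00° = -90.00°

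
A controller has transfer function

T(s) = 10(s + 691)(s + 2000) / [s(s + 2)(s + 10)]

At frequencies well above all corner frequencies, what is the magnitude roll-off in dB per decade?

Each pole contributes −20 dB/decade at high frequency; each zero contributes +20 dB/decade.
Net: 2 zero(s) − 3 pole(s) → -20 dB/decade.

-20 dB/decade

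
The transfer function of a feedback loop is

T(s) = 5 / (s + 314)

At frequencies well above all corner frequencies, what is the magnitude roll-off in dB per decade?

Each pole contributes −20 dB/decade at high frequency; each zero contributes +20 dB/decade.
Net: 0 zero(s) − 1 pole(s) → -20 dB/decade.

-20 dB/decade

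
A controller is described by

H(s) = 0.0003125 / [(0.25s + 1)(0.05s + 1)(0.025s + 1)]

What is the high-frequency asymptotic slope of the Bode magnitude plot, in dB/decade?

Each pole contributes −20 dB/decade at high frequency; each zero contributes +20 dB/decade.
Net: 0 zero(s) − 3 pole(s) → -60 dB/decade.

-60 dB/decade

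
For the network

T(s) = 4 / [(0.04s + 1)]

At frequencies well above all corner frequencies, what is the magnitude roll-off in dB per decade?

-20 dB/decade

Each pole contributes −20 dB/decade at high frequency; each zero contributes +20 dB/decade.
Net: 0 zero(s) − 1 pole(s) → -20 dB/decade.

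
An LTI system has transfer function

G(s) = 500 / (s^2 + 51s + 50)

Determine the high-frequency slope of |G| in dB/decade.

Each pole contributes −20 dB/decade at high frequency; each zero contributes +20 dB/decade.
Net: 0 zero(s) − 2 pole(s) → -40 dB/decade.

-40 dB/decade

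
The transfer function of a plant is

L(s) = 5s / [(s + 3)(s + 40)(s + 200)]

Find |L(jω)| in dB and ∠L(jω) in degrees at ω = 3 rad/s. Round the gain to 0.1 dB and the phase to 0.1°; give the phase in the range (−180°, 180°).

At s = jω = j3:
zero at origin: s = j3 → |·| = 3, ∠ = 90.00°
pole (s+3): 3 + j3 → |·| = √(3²+3²) = √18 ≈ 4.2426, ∠ = arctan(3/3) ≈ 45.00°
pole (s+40): 40 + j3 → |·| = √(40²+3²) = √1609 ≈ 40.112, ∠ = arctan(3/40) ≈ 4.29°
pole (s+200): 200 + j3 → |·| = √(200²+3²) = √40009 ≈ 200.02, ∠ = arctan(3/200) ≈ 0.86°
|L| = 5 · 3 / 34039 ≈ 0.00044067
Gain = 20 log₁₀(0.00044067) ≈ -67.12 dB
∠L = 90.00° − 50.15° = 39.85°

-67.1 dB, 39.9°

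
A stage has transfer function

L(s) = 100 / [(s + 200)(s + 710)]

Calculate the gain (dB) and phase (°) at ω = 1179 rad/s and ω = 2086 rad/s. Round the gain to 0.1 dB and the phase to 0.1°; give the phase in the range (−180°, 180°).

At s = jω = j1179:
pole (s+200): 200 + j1179 → |·| = √(200²+1179²) = √1430041 ≈ 1195.8, ∠ = arctan(1179/200) ≈ 80.37°
pole (s+710): 710 + j1179 → |·| = √(710²+1179²) = √1894141 ≈ 1376.3, ∠ = arctan(1179/710) ≈ 58.94°
|L| = 100 / 1.6458e+06 ≈ 6.0761e-05
Gain = 20 log₁₀(6.0761e-05) ≈ -84.33 dB
∠L = 0.00° − 139.31° = -139.31°

At s = jω = j2086:
pole (s+200): 200 + j2086 → |·| = √(200²+2086²) = √4391396 ≈ 2095.6, ∠ = arctan(2086/200) ≈ 84.52°
pole (s+710): 710 + j2086 → |·| = √(710²+2086²) = √4855496 ≈ 2203.5, ∠ = arctan(2086/710) ≈ 71.20°
|L| = 100 / 4.6177e+06 ≈ 2.1656e-05
Gain = 20 log₁₀(2.1656e-05) ≈ -93.29 dB
∠L = 0.00° − 155.72° = -155.72°

ω = 1179: -84.3 dB, -139.3°; ω = 2086: -93.3 dB, -155.7°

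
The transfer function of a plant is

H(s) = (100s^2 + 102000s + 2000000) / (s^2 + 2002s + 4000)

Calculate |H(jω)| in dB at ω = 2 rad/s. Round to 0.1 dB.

51.0 dB

Substitute s = j2:
Numerator: 100(j2)^2 + 102000(j2) + 2000000 = 1999600 + j204000
Denominator: (j2)^2 + 2002(j2) + 4000 = 3996 + j4004
|N| = √(1999600² + 204000²) ≈ 2.01e+06, ∠N ≈ 5.83°
|D| = √(3996² + 4004²) ≈ 5656.9, ∠D ≈ 45.06°
|H| = 2.01e+06 / 5656.9 ≈ 355.32
Gain = 20 log₁₀(355.32) ≈ 51.01 dB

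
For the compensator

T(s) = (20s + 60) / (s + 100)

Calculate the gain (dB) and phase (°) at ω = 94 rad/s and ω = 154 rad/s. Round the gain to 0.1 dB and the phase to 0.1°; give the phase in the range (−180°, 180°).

ω = 94: 22.7 dB, 44.9°; ω = 154: 24.5 dB, 31.9°

Substitute s = j94:
Numerator: 20(j94) + 60 = 60 + j1880
Denominator: (j94) + 100 = 100 + j94
|N| = √(60² + 1880²) ≈ 1881, ∠N ≈ 88.17°
|D| = √(100² + 94²) ≈ 137.24, ∠D ≈ 43.23°
|T| = 1881 / 137.24 ≈ 13.706
Gain = 20 log₁₀(13.706) ≈ 22.74 dB
∠T = 88.17° − 43.23° = 44.94°

Substitute s = j154:
Numerator: 20(j154) + 60 = 60 + j3080
Denominator: (j154) + 100 = 100 + j154
|N| = √(60² + 3080²) ≈ 3080.6, ∠N ≈ 88.88°
|D| = √(100² + 154²) ≈ 183.62, ∠D ≈ 57.00°
|T| = 3080.6 / 183.62 ≈ 16.777
Gain = 20 log₁₀(16.777) ≈ 24.49 dB
∠T = 88.88° − 57.00° = 31.88°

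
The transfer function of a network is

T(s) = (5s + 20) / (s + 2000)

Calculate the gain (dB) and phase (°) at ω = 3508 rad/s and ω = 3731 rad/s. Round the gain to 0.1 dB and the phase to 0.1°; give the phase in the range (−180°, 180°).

ω = 3508: 12.8 dB, 29.6°; ω = 3731: 12.9 dB, 28.1°

Substitute s = j3508:
Numerator: 5(j3508) + 20 = 20 + j17540
Denominator: (j3508) + 2000 = 2000 + j3508
|N| = √(20² + 17540²) ≈ 17540, ∠N ≈ 89.93°
|D| = √(2000² + 3508²) ≈ 4038.1, ∠D ≈ 60.31°
|T| = 17540 / 4038.1 ≈ 4.3436
Gain = 20 log₁₀(4.3436) ≈ 12.76 dB
∠T = 89.93° − 60.31° = 29.62°

Substitute s = j3731:
Numerator: 5(j3731) + 20 = 20 + j18655
Denominator: (j3731) + 2000 = 2000 + j3731
|N| = √(20² + 18655²) ≈ 18655, ∠N ≈ 89.94°
|D| = √(2000² + 3731²) ≈ 4233.2, ∠D ≈ 61.81°
|T| = 18655 / 4233.2 ≈ 4.4068
Gain = 20 log₁₀(4.4068) ≈ 12.88 dB
∠T = 89.94° − 61.81° = 28.13°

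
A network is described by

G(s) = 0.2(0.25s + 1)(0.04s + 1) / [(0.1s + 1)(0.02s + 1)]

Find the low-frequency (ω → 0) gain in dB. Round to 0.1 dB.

G(0) = 0.2 · 1 / 1 = 0.2
20 log₁₀(0.2) ≈ -13.98 dB

-14.0 dB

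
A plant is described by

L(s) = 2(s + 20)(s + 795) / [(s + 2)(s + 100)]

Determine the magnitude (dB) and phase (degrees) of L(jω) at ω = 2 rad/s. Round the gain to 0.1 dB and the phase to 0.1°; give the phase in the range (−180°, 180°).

41.1 dB, -40.3°

At s = jω = j2:
zero (s+20): 20 + j2 → |·| = √(20²+2²) = √404 ≈ 20.1, ∠ = arctan(2/20) ≈ 5.71°
zero (s+795): 795 + j2 → |·| = √(795²+2²) = √632029 ≈ 795, ∠ = arctan(2/795) ≈ 0.14°
pole (s+2): 2 + j2 → |·| = √(2²+2²) = √8 ≈ 2.8284, ∠ = arctan(2/2) ≈ 45.00°
pole (s+100): 100 + j2 → |·| = √(100²+2²) = √10004 ≈ 100.02, ∠ = arctan(2/100) ≈ 1.15°
|L| = 2 · 15980 / 282.9 ≈ 112.97
Gain = 20 log₁₀(112.97) ≈ 41.06 dB
∠L = 5.85° − 46.15° = -40.30°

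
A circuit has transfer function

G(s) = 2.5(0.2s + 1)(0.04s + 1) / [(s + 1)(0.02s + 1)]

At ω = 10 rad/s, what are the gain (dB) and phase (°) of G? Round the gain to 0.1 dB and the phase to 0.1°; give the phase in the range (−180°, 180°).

-4.6 dB, -10.4°

At ω = 10 rad/s:
zero (1 + j10·0.2) = 1 + j2 → |·| ≈ 2.2361, ∠ ≈ 63.43°
zero (1 + j10·0.04) = 1 + j0.4 → |·| ≈ 1.077, ∠ ≈ 21.80°
pole (1 + j10·1) = 1 + j10 → |·| ≈ 10.05, ∠ ≈ 84.29°
pole (1 + j10·0.02) = 1 + j0.2 → |·| ≈ 1.0198, ∠ ≈ 11.31°
|G| = 2.5 · 2.2361 · 1.077 / (10.05 · 1.0198) ≈ 0.58744
Gain = 20 log₁₀(0.58744) ≈ -4.62 dB
∠G = (63.43° + 21.80°) − (84.29° + 11.31°) = -10.37°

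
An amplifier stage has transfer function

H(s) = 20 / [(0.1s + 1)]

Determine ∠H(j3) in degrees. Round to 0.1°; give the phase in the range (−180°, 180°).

-16.7°

At ω = 3 rad/s:
pole (1 + j3·0.1) = 1 + j0.3 → |·| ≈ 1.044, ∠ ≈ 16.70°
∠H = (0°) − (16.70°) = -16.70°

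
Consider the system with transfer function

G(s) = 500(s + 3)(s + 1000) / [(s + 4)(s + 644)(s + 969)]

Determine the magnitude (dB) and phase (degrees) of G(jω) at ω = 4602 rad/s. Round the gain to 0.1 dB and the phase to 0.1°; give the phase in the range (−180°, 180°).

At s = jω = j4602:
zero (s+3): 3 + j4602 → |·| = √(3²+4602²) = √21178413 ≈ 4602, ∠ = arctan(4602/3) ≈ 89.96°
zero (s+1000): 1000 + j4602 → |·| = √(1000²+4602²) = √22178404 ≈ 4709.4, ∠ = arctan(4602/1000) ≈ 77.74°
pole (s+4): 4 + j4602 → |·| = √(4²+4602²) = √21178420 ≈ 4602, ∠ = arctan(4602/4) ≈ 89.95°
pole (s+644): 644 + j4602 → |·| = √(644²+4602²) = √21593140 ≈ 4646.8, ∠ = arctan(4602/644) ≈ 82.03°
pole (s+969): 969 + j4602 → |·| = √(969²+4602²) = √22117365 ≈ 4702.9, ∠ = arctan(4602/969) ≈ 78.11°
|G| = 500 · 2.1673e+07 / 1.0057e+11 ≈ 0.10775
Gain = 20 log₁₀(0.10775) ≈ -19.35 dB
∠G = 167.70° − 250.09° = -82.39°

-19.4 dB, -82.4°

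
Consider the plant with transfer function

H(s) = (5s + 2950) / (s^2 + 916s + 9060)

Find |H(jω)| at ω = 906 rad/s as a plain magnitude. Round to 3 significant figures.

0.00466

Substitute s = j906:
Numerator: 5(j906) + 2950 = 2950 + j4530
Denominator: (j906)^2 + 916(j906) + 9060 = -811776 + j829896
|N| = √(2950² + 4530²) ≈ 5405.9, ∠N ≈ 56.93°
|D| = √(811776² + 829896²) ≈ 1.1609e+06, ∠D ≈ 134.37°
|H| = 5405.9 / 1.1609e+06 ≈ 0.0046566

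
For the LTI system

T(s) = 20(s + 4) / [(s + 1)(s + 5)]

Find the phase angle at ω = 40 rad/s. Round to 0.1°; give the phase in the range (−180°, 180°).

-87.2°

At s = jω = j40:
zero (s+4): 4 + j40 → |·| = √(4²+40²) = √1616 ≈ 40.2, ∠ = arctan(40/4) ≈ 84.29°
pole (s+1): 1 + j40 → |·| = √(1²+40²) = √1601 ≈ 40.012, ∠ = arctan(40/1) ≈ 88.57°
pole (s+5): 5 + j40 → |·| = √(5²+40²) = √1625 ≈ 40.311, ∠ = arctan(40/5) ≈ 82.87°
∠T = 84.29° − 171.44° = -87.15°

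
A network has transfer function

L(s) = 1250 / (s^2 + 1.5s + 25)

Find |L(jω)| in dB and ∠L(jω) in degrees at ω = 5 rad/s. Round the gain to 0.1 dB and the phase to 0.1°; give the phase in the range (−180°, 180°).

44.4 dB, -90.0°

At s = jω = j5:
quadratic: (j5)² + 1.5·j5 + 25 = 0 + j7.5 → |·| ≈ 7.5, ∠ ≈ 90.00°
|L| = 1250 / 7.5 ≈ 166.67
Gain = 20 log₁₀(166.67) ≈ 44.44 dB
∠L = 0.00° − 90.00° = -90.00°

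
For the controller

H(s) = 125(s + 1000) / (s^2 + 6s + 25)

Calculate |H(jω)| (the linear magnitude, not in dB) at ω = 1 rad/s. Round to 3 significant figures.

5.05e+03

At s = jω = j1:
zero (s+1000): 1000 + j1 → |·| = √(1000²+1²) = √1000001 ≈ 1000, ∠ = arctan(1/1000) ≈ 0.06°
quadratic: (j1)² + 6·j1 + 25 = 24 + j6 → |·| ≈ 24.739, ∠ ≈ 14.04°
|H| = 125 · 1000 / 24.739 ≈ 5052.8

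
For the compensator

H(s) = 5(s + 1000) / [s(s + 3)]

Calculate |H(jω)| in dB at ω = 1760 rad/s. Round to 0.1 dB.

-49.7 dB

At s = jω = j1760:
zero (s+1000): 1000 + j1760 → |·| = √(1000²+1760²) = √4097600 ≈ 2024.3, ∠ = arctan(1760/1000) ≈ 60.40°
pole (s+3): 3 + j1760 → |·| = √(3²+1760²) = √3097609 ≈ 1760, ∠ = arctan(1760/3) ≈ 89.90°
pole at origin: |s| = 1760, ∠ = 90.00° (in denominator)
|H| = 5 · 2024.3 / 3.0976e+06 ≈ 0.0032675
Gain = 20 log₁₀(0.0032675) ≈ -49.72 dB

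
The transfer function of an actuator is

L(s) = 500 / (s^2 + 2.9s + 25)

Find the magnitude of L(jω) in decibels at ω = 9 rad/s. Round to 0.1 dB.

18.2 dB

At s = jω = j9:
quadratic: (j9)² + 2.9·j9 + 25 = -56 + j26.1 → |·| ≈ 61.784, ∠ ≈ 155.01°
|L| = 500 / 61.784 ≈ 8.0927
Gain = 20 log₁₀(8.0927) ≈ 18.16 dB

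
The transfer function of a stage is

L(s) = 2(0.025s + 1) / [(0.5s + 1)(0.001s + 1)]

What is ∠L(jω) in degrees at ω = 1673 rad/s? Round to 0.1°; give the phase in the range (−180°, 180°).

At ω = 1673 rad/s:
zero (1 + j1673·0.025) = 1 + j41.825 → |·| ≈ 41.837, ∠ ≈ 88.63°
pole (1 + j1673·0.5) = 1 + j836.5 → |·| ≈ 836.5, ∠ ≈ 89.93°
pole (1 + j1673·0.001) = 1 + j1.673 → |·| ≈ 1.9491, ∠ ≈ 59.13°
∠L = (88.63°) − (89.93° + 59.13°) = -60.43°

-60.4°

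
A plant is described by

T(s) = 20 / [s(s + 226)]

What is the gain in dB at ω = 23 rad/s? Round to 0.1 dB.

-48.3 dB

At s = jω = j23:
pole (s+226): 226 + j23 → |·| = √(226²+23²) = √51605 ≈ 227.17, ∠ = arctan(23/226) ≈ 5.81°
pole at origin: |s| = 23, ∠ = 90.00° (in denominator)
|T| = 20 / 5224.9 ≈ 0.0038278
Gain = 20 log₁₀(0.0038278) ≈ -48.34 dB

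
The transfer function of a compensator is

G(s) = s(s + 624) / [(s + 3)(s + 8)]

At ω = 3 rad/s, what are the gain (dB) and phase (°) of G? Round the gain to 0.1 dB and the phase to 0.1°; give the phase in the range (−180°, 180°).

34.3 dB, 24.7°

At s = jω = j3:
zero (s+624): 624 + j3 → |·| = √(624²+3²) = √389385 ≈ 624.01, ∠ = arctan(3/624) ≈ 0.28°
zero at origin: s = j3 → |·| = 3, ∠ = 90.00°
pole (s+3): 3 + j3 → |·| = √(3²+3²) = √18 ≈ 4.2426, ∠ = arctan(3/3) ≈ 45.00°
pole (s+8): 8 + j3 → |·| = √(8²+3²) = √73 ≈ 8.544, ∠ = arctan(3/8) ≈ 20.56°
|G| = 1 · 1872 / 36.249 ≈ 51.643
Gain = 20 log₁₀(51.643) ≈ 34.26 dB
∠G = 90.28° − 65.56° = 24.72°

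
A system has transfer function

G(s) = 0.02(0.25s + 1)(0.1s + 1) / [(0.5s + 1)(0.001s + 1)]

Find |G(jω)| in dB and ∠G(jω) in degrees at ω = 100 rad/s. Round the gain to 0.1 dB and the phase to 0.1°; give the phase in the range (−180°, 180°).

-20.0 dB, 77.4°

At ω = 100 rad/s:
zero (1 + j100·0.25) = 1 + j25 → |·| ≈ 25.02, ∠ ≈ 87.71°
zero (1 + j100·0.1) = 1 + j10 → |·| ≈ 10.05, ∠ ≈ 84.29°
pole (1 + j100·0.5) = 1 + j50 → |·| ≈ 50.01, ∠ ≈ 88.85°
pole (1 + j100·0.001) = 1 + j0.1 → |·| ≈ 1.005, ∠ ≈ 5.71°
|G| = 0.02 · 25.02 · 10.05 / (50.01 · 1.005) ≈ 0.10006
Gain = 20 log₁₀(0.10006) ≈ -19.99 dB
∠G = (87.71° + 84.29°) − (88.85° + 5.71°) = 77.44°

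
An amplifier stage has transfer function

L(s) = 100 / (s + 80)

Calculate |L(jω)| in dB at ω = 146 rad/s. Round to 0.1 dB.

Substitute s = j146:
Numerator: 100 = 100 + j0
Denominator: (j146) + 80 = 80 + j146
|N| = √(100² + 0²) ≈ 100, ∠N ≈ 0.00°
|D| = √(80² + 146²) ≈ 166.48, ∠D ≈ 61.28°
|L| = 100 / 166.48 ≈ 0.60067
Gain = 20 log₁₀(0.60067) ≈ -4.43 dB

-4.4 dB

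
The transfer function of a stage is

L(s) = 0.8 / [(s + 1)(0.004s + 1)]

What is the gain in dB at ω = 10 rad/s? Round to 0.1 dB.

-22.0 dB

At ω = 10 rad/s:
pole (1 + j10·1) = 1 + j10 → |·| ≈ 10.05, ∠ ≈ 84.29°
pole (1 + j10·0.004) = 1 + j0.04 → |·| ≈ 1.0008, ∠ ≈ 2.29°
|L| = 0.8 · 1 / (10.05 · 1.0008) ≈ 0.079538
Gain = 20 log₁₀(0.079538) ≈ -21.99 dB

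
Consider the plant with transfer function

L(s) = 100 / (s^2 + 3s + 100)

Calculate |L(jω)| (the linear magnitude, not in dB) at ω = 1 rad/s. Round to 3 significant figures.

1.01

At s = jω = j1:
quadratic: (j1)² + 3·j1 + 100 = 99 + j3 → |·| ≈ 99.045, ∠ ≈ 1.74°
|L| = 100 / 99.045 ≈ 1.0096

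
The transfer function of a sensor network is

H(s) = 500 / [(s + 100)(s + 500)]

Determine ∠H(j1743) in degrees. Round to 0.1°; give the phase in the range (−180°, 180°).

-160.7°

At s = jω = j1743:
pole (s+100): 100 + j1743 → |·| = √(100²+1743²) = √3048049 ≈ 1745.9, ∠ = arctan(1743/100) ≈ 86.72°
pole (s+500): 500 + j1743 → |·| = √(500²+1743²) = √3288049 ≈ 1813.3, ∠ = arctan(1743/500) ≈ 73.99°
∠H = 0.00° − 160.71° = -160.71°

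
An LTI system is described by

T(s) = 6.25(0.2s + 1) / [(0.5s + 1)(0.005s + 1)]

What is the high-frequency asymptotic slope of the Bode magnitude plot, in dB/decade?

-20 dB/decade

Each pole contributes −20 dB/decade at high frequency; each zero contributes +20 dB/decade.
Net: 1 zero(s) − 2 pole(s) → -20 dB/decade.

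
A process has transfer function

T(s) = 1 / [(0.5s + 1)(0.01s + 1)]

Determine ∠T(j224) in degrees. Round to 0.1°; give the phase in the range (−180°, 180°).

At ω = 224 rad/s:
pole (1 + j224·0.5) = 1 + j112 → |·| ≈ 112, ∠ ≈ 89.49°
pole (1 + j224·0.01) = 1 + j2.24 → |·| ≈ 2.4531, ∠ ≈ 65.94°
∠T = (0°) − (89.49° + 65.94°) = -155.43°

-155.4°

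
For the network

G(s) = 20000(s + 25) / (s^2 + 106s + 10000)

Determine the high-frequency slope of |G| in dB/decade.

-20 dB/decade

Each pole contributes −20 dB/decade at high frequency; each zero contributes +20 dB/decade.
Net: 1 zero(s) − 2 pole(s) → -20 dB/decade.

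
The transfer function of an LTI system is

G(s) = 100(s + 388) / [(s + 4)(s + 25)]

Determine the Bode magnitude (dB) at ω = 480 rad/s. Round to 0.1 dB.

-11.5 dB

At s = jω = j480:
zero (s+388): 388 + j480 → |·| = √(388²+480²) = √380944 ≈ 617.21, ∠ = arctan(480/388) ≈ 51.05°
pole (s+4): 4 + j480 → |·| = √(4²+480²) = √230416 ≈ 480.02, ∠ = arctan(480/4) ≈ 89.52°
pole (s+25): 25 + j480 → |·| = √(25²+480²) = √231025 ≈ 480.65, ∠ = arctan(480/25) ≈ 87.02°
|G| = 100 · 617.21 / 2.3072e+05 ≈ 0.26751
Gain = 20 log₁₀(0.26751) ≈ -11.45 dB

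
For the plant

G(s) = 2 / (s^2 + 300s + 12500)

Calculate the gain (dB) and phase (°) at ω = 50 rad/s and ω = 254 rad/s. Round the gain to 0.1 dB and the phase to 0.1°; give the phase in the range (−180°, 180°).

Substitute s = j50:
Numerator: 2 = 2 + j0
Denominator: (j50)^2 + 300(j50) + 12500 = 10000 + j15000
|N| = √(2² + 0²) ≈ 2, ∠N ≈ 0.00°
|D| = √(10000² + 15000²) ≈ 18028, ∠D ≈ 56.31°
|G| = 2 / 18028 ≈ 0.00011094
Gain = 20 log₁₀(0.00011094) ≈ -79.10 dB
∠G = 0.00° − 56.31° = -56.31°

Substitute s = j254:
Numerator: 2 = 2 + j0
Denominator: (j254)^2 + 300(j254) + 12500 = -52016 + j76200
|N| = √(2² + 0²) ≈ 2, ∠N ≈ 0.00°
|D| = √(52016² + 76200²) ≈ 92261, ∠D ≈ 124.32°
|G| = 2 / 92261 ≈ 2.1678e-05
Gain = 20 log₁₀(2.1678e-05) ≈ -93.28 dB
∠G = 0.00° − 124.32° = -124.32°

ω = 50: -79.1 dB, -56.3°; ω = 254: -93.3 dB, -124.3°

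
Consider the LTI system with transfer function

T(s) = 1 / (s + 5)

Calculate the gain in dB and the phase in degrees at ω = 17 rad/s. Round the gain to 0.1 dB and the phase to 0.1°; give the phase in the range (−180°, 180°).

-25.0 dB, -73.6°

Substitute s = j17:
Numerator: 1 = 1 + j0
Denominator: (j17) + 5 = 5 + j17
|N| = √(1² + 0²) ≈ 1, ∠N ≈ 0.00°
|D| = √(5² + 17²) ≈ 17.72, ∠D ≈ 73.61°
|T| = 1 / 17.72 ≈ 0.056433
Gain = 20 log₁₀(0.056433) ≈ -24.97 dB
∠T = 0.00° − 73.61° = -73.61°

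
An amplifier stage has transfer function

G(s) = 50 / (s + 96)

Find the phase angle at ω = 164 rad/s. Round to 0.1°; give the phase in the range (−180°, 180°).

-59.7°

At s = jω = j164:
pole (s+96): 96 + j164 → |·| = √(96²+164²) = √36112 ≈ 190.03, ∠ = arctan(164/96) ≈ 59.66°
∠G = 0.00° − 59.66° = -59.66°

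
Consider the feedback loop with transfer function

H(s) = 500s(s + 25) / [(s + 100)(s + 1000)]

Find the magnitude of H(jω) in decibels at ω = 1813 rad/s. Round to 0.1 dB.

At s = jω = j1813:
zero (s+25): 25 + j1813 → |·| = √(25²+1813²) = √3287594 ≈ 1813.2, ∠ = arctan(1813/25) ≈ 89.21°
zero at origin: s = j1813 → |·| = 1813, ∠ = 90.00°
pole (s+100): 100 + j1813 → |·| = √(100²+1813²) = √3296969 ≈ 1815.8, ∠ = arctan(1813/100) ≈ 86.84°
pole (s+1000): 1000 + j1813 → |·| = √(1000²+1813²) = √4286969 ≈ 2070.5, ∠ = arctan(1813/1000) ≈ 61.12°
|H| = 500 · 3.2873e+06 / 3.7596e+06 ≈ 437.19
Gain = 20 log₁₀(437.19) ≈ 52.81 dB

52.8 dB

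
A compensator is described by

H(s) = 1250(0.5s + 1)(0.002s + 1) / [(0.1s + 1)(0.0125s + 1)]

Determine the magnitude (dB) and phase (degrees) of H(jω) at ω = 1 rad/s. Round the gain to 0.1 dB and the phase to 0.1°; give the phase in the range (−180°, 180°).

At ω = 1 rad/s:
zero (1 + j1·0.5) = 1 + j0.5 → |·| ≈ 1.118, ∠ ≈ 26.57°
zero (1 + j1·0.002) = 1 + j0.002 → |·| ≈ 1, ∠ ≈ 0.11°
pole (1 + j1·0.1) = 1 + j0.1 → |·| ≈ 1.005, ∠ ≈ 5.71°
pole (1 + j1·0.0125) = 1 + j0.0125 → |·| ≈ 1.0001, ∠ ≈ 0.72°
|H| = 1250 · 1.118 · 1 / (1.005 · 1.0001) ≈ 1390.4
Gain = 20 log₁₀(1390.4) ≈ 62.86 dB
∠H = (26.57° + 0.11°) − (5.71° + 0.72°) = 20.25°

62.9 dB, 20.3°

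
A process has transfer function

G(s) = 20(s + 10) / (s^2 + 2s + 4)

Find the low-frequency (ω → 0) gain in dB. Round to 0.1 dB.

G(0) = 20·10 / 4 = 50
20 log₁₀(50) ≈ 33.98 dB

34.0 dB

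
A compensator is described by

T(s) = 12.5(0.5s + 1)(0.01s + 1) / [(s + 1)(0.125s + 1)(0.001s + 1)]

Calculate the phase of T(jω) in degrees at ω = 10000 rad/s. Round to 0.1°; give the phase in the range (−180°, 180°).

At ω = 10000 rad/s:
zero (1 + j10000·0.5) = 1 + j5000 → |·| ≈ 5000, ∠ ≈ 89.99°
zero (1 + j10000·0.01) = 1 + j100 → |·| ≈ 100, ∠ ≈ 89.43°
pole (1 + j10000·1) = 1 + j10000 → |·| ≈ 10000, ∠ ≈ 89.99°
pole (1 + j10000·0.125) = 1 + j1250 → |·| ≈ 1250, ∠ ≈ 89.95°
pole (1 + j10000·0.001) = 1 + j10 → |·| ≈ 10.05, ∠ ≈ 84.29°
∠T = (89.99° + 89.43°) − (89.99° + 89.95° + 84.29°) = -84.81°

-84.8°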